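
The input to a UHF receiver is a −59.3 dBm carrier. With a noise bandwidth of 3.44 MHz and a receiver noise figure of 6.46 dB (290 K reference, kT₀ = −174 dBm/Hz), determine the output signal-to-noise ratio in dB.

Noise floor: N = −174 + 10 log₁₀(B) + NF
10 log₁₀(3.44×10⁶) = 65.37 dB
N = −174 + 65.37 + 6.46 = −102.17 dBm
SNR = P_sig − N = −59.3 − (−102.17) = 42.87 dB → 42.9 dB

42.9 dB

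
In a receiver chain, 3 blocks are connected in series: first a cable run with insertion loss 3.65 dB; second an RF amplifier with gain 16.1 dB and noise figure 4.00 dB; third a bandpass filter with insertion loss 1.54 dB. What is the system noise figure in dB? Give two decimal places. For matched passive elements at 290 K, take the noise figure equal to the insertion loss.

7.67 dB

Convert to linear (a loss of L dB is a gain of −L dB): F_i = 10^(NF_i/10), G_i = 10^(G_i,dB/10)
  Stage 1: F_1 = 10^(3.65/10) = 2.317, G_1 = 10^(−3.65/10) = 0.4315
  Stage 2: F_2 = 10^(4.00/10) = 2.512, G_2 = 10^(16.1/10) = 40.74
  Stage 3: F_3 = 10^(1.54/10) = 1.426, G_3 = 10^(−1.54/10) = 0.7015
Friis cascade:
  F = 2.317 + (2.512 − 1)/0.4315 + (1.426 − 1)/17.58 = 5.845
NF = 10 log₁₀(5.845) = 7.67 dB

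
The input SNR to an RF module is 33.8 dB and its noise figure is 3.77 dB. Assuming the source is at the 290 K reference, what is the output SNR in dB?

By definition F = SNR_in/SNR_out, so in dB: SNR_out = SNR_in − NF
SNR_out = 33.8 − 3.77 = 30.03 dB

30.03 dB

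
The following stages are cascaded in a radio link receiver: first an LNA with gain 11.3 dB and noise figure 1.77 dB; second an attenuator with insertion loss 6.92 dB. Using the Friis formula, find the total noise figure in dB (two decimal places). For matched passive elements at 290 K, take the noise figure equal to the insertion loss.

Convert to linear (a loss of L dB is a gain of −L dB): F_i = 10^(NF_i/10), G_i = 10^(G_i,dB/10)
  Stage 1: F_1 = 10^(1.77/10) = 1.503, G_1 = 10^(11.3/10) = 13.49
  Stage 2: F_2 = 10^(6.92/10) = 4.920, G_2 = 10^(−6.92/10) = 0.2032
Friis cascade:
  F = 1.503 + (4.920 − 1)/13.49 = 1.794
NF = 10 log₁₀(1.794) = 2.54 dB

2.54 dB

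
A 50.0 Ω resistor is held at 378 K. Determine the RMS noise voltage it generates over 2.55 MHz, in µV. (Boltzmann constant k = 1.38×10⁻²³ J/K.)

V_n = √(4kTRB)
4kTRB = 4 × 1.38×10⁻²³ × 378 × 5.00×10¹ × 2.55×10⁶ = 2.66×10⁻¹² V²
V_n = √(2.66×10⁻¹²) = 1.63×10⁻⁶ V = 1.63 µV

1.63 µV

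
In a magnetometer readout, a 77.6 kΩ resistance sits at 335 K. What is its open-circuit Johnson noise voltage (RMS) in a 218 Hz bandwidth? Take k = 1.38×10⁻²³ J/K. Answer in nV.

V_n = √(4kTRB)
4kTRB = 4 × 1.38×10⁻²³ × 335 × 7.76×10⁴ × 2.18×10² = 3.13×10⁻¹³ V²
V_n = √(3.13×10⁻¹³) = 5.59×10⁻⁷ V = 559 nV

559 nV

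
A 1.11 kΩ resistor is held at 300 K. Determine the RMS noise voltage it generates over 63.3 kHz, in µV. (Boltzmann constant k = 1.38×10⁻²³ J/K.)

1.08 µV

V_n = √(4kTRB)
4kTRB = 4 × 1.38×10⁻²³ × 300 × 1.11×10³ × 6.33×10⁴ = 1.16×10⁻¹² V²
V_n = √(1.16×10⁻¹²) = 1.08×10⁻⁶ V = 1.08 µV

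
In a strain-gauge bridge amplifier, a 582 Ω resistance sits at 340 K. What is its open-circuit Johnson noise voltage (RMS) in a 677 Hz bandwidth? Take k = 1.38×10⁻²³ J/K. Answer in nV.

V_n = √(4kTRB)
4kTRB = 4 × 1.38×10⁻²³ × 340 × 5.82×10² × 6.77×10² = 7.39×10⁻¹⁵ V²
V_n = √(7.39×10⁻¹⁵) = 8.60×10⁻⁸ V = 86.0 nV

86.0 nV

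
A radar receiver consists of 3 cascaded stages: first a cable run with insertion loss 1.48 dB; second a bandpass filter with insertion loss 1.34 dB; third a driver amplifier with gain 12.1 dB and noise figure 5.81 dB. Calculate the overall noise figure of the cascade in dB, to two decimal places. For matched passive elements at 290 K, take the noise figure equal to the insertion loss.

8.63 dB

Convert to linear (a loss of L dB is a gain of −L dB): F_i = 10^(NF_i/10), G_i = 10^(G_i,dB/10)
  Stage 1: F_1 = 10^(1.48/10) = 1.406, G_1 = 10^(−1.48/10) = 0.7112
  Stage 2: F_2 = 10^(1.34/10) = 1.361, G_2 = 10^(−1.34/10) = 0.7345
  Stage 3: F_3 = 10^(5.81/10) = 3.811, G_3 = 10^(12.1/10) = 16.22
Friis cascade:
  F = 1.406 + (1.361 − 1)/0.7112 + (3.811 − 1)/0.5224 = 7.295
NF = 10 log₁₀(7.295) = 8.63 dB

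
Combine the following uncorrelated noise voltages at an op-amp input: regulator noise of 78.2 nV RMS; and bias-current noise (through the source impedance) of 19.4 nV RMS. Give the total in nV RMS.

80.6 nV

Uncorrelated sources add in power (mean-square): V_tot = √(ΣV_i²)
V_tot = √[(7.82×10⁻⁸)² + (1.94×10⁻⁸)²] = 8.06×10⁻⁸ V = 80.6 nV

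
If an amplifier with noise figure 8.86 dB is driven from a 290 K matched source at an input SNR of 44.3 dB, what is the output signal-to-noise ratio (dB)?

35.44 dB

By definition F = SNR_in/SNR_out, so in dB: SNR_out = SNR_in − NF
SNR_out = 44.3 − 8.86 = 35.44 dB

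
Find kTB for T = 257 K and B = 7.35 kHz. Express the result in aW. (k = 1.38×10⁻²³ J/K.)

26.1 aW

P_n = kTB = 1.38×10⁻²³ × 257 × 7.35×10³ = 2.61×10⁻¹⁷ W = 26.1 aW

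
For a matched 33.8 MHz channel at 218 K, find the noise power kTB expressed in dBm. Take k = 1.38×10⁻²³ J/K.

P_n = kTB = 1.38×10⁻²³ × 218 × 3.38×10⁷ = 1.02×10⁻¹³ W
In dBm: 10 log₁₀(1.02×10⁻¹³ / 10⁻³) = −99.9 dBm

−99.9 dBm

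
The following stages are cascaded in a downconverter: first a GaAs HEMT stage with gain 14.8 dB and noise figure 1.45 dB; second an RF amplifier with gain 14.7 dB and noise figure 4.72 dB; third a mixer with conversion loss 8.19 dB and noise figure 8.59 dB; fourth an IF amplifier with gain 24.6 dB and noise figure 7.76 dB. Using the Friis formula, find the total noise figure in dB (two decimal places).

Convert to linear (a loss of L dB is a gain of −L dB): F_i = 10^(NF_i/10), G_i = 10^(G_i,dB/10)
  Stage 1: F_1 = 10^(1.45/10) = 1.396, G_1 = 10^(14.8/10) = 30.20
  Stage 2: F_2 = 10^(4.72/10) = 2.965, G_2 = 10^(14.7/10) = 29.51
  Stage 3: F_3 = 10^(8.59/10) = 7.228, G_3 = 10^(−8.19/10) = 0.1517
  Stage 4: F_4 = 10^(7.76/10) = 5.970, G_4 = 10^(24.6/10) = 288.4
Friis cascade:
  F = 1.396 + (2.965 − 1)/30.20 + (7.228 − 1)/891.3 + (5.970 − 1)/135.2 = 1.505
NF = 10 log₁₀(1.505) = 1.78 dB

1.78 dB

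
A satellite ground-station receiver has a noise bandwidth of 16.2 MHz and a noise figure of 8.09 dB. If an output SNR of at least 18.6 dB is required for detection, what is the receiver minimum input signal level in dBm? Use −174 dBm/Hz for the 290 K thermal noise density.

−75.2 dBm

Sensitivity = −174 + 10 log₁₀(B) + NF + SNR_min
= −174 + 72.1 + 8.09 + 18.6
= −75.21 dBm → −75.2 dBm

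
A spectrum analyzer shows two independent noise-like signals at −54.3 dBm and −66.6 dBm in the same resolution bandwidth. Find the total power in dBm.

Convert to linear, add, convert back:
P₁ = 3.72×10⁻⁹ W, P₂ = 2.19×10⁻¹⁰ W
P_tot = 3.93×10⁻⁹ W → 10 log₁₀(P_tot / 10⁻³) = −54.1 dBm

−54.1 dBm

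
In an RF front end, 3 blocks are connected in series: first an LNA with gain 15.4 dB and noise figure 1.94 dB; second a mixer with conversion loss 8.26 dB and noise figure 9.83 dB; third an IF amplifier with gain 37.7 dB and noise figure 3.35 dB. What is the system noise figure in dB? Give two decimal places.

3.09 dB

Convert to linear (a loss of L dB is a gain of −L dB): F_i = 10^(NF_i/10), G_i = 10^(G_i,dB/10)
  Stage 1: F_1 = 10^(1.94/10) = 1.563, G_1 = 10^(15.4/10) = 34.67
  Stage 2: F_2 = 10^(9.83/10) = 9.616, G_2 = 10^(−8.26/10) = 0.1493
  Stage 3: F_3 = 10^(3.35/10) = 2.163, G_3 = 10^(37.7/10) = 5888
Friis cascade:
  F = 1.563 + (9.616 − 1)/34.67 + (2.163 − 1)/5.176 = 2.036
NF = 10 log₁₀(2.036) = 3.09 dB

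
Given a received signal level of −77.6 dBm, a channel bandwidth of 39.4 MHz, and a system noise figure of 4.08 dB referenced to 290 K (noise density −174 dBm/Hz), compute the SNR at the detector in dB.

16.4 dB

Noise floor: N = −174 + 10 log₁₀(B) + NF
10 log₁₀(3.94×10⁷) = 75.95 dB
N = −174 + 75.95 + 4.08 = −93.97 dBm
SNR = P_sig − N = −77.6 − (−93.97) = 16.37 dB → 16.4 dB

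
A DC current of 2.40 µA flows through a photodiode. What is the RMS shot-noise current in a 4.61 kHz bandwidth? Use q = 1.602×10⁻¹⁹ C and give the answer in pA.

I_n = √(2qI·B)
2qI·B = 2 × 1.602×10⁻¹⁹ × 2.40×10⁻⁶ × 4.61×10³ = 3.54×10⁻²¹ A²
I_n = √(3.54×10⁻²¹) = 5.95×10⁻¹¹ A = 59.5 pA

59.5 pA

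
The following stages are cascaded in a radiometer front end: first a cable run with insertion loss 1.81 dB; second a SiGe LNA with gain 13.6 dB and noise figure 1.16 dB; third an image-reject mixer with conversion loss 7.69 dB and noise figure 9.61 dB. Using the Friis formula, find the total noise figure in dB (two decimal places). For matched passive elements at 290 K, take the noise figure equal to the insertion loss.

Convert to linear (a loss of L dB is a gain of −L dB): F_i = 10^(NF_i/10), G_i = 10^(G_i,dB/10)
  Stage 1: F_1 = 10^(1.81/10) = 1.517, G_1 = 10^(−1.81/10) = 0.6592
  Stage 2: F_2 = 10^(1.16/10) = 1.306, G_2 = 10^(13.6/10) = 22.91
  Stage 3: F_3 = 10^(9.61/10) = 9.141, G_3 = 10^(−7.69/10) = 0.1702
Friis cascade:
  F = 1.517 + (1.306 − 1)/0.6592 + (9.141 − 1)/15.10 = 2.521
NF = 10 log₁₀(2.521) = 4.02 dB

4.02 dB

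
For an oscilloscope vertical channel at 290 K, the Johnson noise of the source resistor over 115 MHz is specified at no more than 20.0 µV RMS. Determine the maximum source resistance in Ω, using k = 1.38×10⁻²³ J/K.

217 Ω

Johnson–Nyquist: V_n = √(4kTRB) ⇒ R = V_n² / (4kTB)
4kTB = 4 × 1.38×10⁻²³ × 290 × 1.15×10⁸ = 1.84×10⁻¹²
R = (2.00×10⁻⁵)² / 1.84×10⁻¹² = 2.17×10² Ω = 217 Ω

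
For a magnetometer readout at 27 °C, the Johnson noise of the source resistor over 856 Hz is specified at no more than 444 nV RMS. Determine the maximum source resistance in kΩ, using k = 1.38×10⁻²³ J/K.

T = 27 °C + 273.15 = 300.15 K
Johnson–Nyquist: V_n = √(4kTRB) ⇒ R = V_n² / (4kTB)
4kTB = 4 × 1.38×10⁻²³ × 300.15 × 8.56×10² = 1.42×10⁻¹⁷
R = (4.44×10⁻⁷)² / 1.42×10⁻¹⁷ = 1.39×10⁴ Ω = 13.9 kΩ

13.9 kΩ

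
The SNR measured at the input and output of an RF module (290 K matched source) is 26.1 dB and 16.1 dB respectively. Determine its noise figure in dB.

NF (dB) = SNR_in(dB) − SNR_out(dB) when the source is at T₀
NF = 26.1 − 16.1 = 10.0 dB

10.0 dB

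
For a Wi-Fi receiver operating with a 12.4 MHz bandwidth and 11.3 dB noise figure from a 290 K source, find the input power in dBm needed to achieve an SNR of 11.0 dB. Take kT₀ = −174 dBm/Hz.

Sensitivity = −174 + 10 log₁₀(B) + NF + SNR_min
= −174 + 70.93 + 11.3 + 11.0
= −80.77 dBm → −80.8 dBm

−80.8 dBm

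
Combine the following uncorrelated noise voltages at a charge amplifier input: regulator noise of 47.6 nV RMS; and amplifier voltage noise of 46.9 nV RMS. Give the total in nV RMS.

66.8 nV

Uncorrelated sources add in power (mean-square): V_tot = √(ΣV_i²)
V_tot = √[(4.76×10⁻⁸)² + (4.69×10⁻⁸)²] = 6.68×10⁻⁸ V = 66.8 nV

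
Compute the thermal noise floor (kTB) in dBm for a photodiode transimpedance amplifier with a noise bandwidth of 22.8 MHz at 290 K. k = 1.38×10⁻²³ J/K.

−100.4 dBm

P_n = kTB = 1.38×10⁻²³ × 290 × 2.28×10⁷ = 9.12×10⁻¹⁴ W
In dBm: 10 log₁₀(9.12×10⁻¹⁴ / 10⁻³) = −100.4 dBm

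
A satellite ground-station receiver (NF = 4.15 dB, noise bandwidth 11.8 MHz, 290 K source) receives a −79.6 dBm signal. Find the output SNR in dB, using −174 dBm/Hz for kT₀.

Noise floor: N = −174 + 10 log₁₀(B) + NF
10 log₁₀(1.18×10⁷) = 70.72 dB
N = −174 + 70.72 + 4.15 = −99.13 dBm
SNR = P_sig − N = −79.6 − (−99.13) = 19.53 dB → 19.5 dB

19.5 dB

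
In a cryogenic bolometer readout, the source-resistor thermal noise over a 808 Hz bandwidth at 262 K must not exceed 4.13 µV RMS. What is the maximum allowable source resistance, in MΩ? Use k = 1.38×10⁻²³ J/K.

1.46 MΩ

Johnson–Nyquist: V_n = √(4kTRB) ⇒ R = V_n² / (4kTB)
4kTB = 4 × 1.38×10⁻²³ × 262 × 8.08×10² = 1.17×10⁻¹⁷
R = (4.13×10⁻⁶)² / 1.17×10⁻¹⁷ = 1.46×10⁶ Ω = 1.46 MΩ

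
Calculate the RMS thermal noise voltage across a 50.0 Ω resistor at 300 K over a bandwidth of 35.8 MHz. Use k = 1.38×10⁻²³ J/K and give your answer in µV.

V_n = √(4kTRB)
4kTRB = 4 × 1.38×10⁻²³ × 300 × 5.00×10¹ × 3.58×10⁷ = 2.96×10⁻¹¹ V²
V_n = √(2.96×10⁻¹¹) = 5.44×10⁻⁶ V = 5.44 µV

5.44 µV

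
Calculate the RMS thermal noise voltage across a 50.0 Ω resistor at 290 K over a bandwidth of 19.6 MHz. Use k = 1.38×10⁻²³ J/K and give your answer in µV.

V_n = √(4kTRB)
4kTRB = 4 × 1.38×10⁻²³ × 290 × 5.00×10¹ × 1.96×10⁷ = 1.57×10⁻¹¹ V²
V_n = √(1.57×10⁻¹¹) = 3.96×10⁻⁶ V = 3.96 µV

3.96 µV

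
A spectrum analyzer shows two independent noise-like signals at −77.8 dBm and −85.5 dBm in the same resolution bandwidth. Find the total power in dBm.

Convert to linear, add, convert back:
P₁ = 1.66×10⁻¹¹ W, P₂ = 2.82×10⁻¹² W
P_tot = 1.94×10⁻¹¹ W → 10 log₁₀(P_tot / 10⁻³) = −77.1 dBm

−77.1 dBm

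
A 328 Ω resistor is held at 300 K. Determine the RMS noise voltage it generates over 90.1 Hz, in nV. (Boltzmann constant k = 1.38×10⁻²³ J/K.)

22.1 nV

V_n = √(4kTRB)
4kTRB = 4 × 1.38×10⁻²³ × 300 × 3.28×10² × 9.01×10¹ = 4.89×10⁻¹⁶ V²
V_n = √(4.89×10⁻¹⁶) = 2.21×10⁻⁸ V = 22.1 nV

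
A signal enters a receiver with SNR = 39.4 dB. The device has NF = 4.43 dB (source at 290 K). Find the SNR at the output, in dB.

34.97 dB

By definition F = SNR_in/SNR_out, so in dB: SNR_out = SNR_in − NF
SNR_out = 39.4 − 4.43 = 34.97 dB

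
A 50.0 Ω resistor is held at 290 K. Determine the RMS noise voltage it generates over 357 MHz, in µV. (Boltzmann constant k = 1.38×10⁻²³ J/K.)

16.9 µV

V_n = √(4kTRB)
4kTRB = 4 × 1.38×10⁻²³ × 290 × 5.00×10¹ × 3.57×10⁸ = 2.86×10⁻¹⁰ V²
V_n = √(2.86×10⁻¹⁰) = 1.69×10⁻⁵ V = 16.9 µV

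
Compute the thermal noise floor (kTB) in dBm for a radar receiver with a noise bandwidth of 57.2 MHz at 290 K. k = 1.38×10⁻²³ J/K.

−96.4 dBm

P_n = kTB = 1.38×10⁻²³ × 290 × 5.72×10⁷ = 2.29×10⁻¹³ W
In dBm: 10 log₁₀(2.29×10⁻¹³ / 10⁻³) = −96.4 dBm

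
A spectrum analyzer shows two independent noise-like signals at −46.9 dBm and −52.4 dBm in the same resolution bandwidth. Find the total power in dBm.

−45.8 dBm

Convert to linear, add, convert back:
P₁ = 2.04×10⁻⁸ W, P₂ = 5.75×10⁻⁹ W
P_tot = 2.62×10⁻⁸ W → 10 log₁₀(P_tot / 10⁻³) = −45.8 dBm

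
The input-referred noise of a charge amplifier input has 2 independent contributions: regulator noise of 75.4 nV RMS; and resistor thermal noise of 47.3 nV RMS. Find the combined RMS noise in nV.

89.0 nV

Uncorrelated sources add in power (mean-square): V_tot = √(ΣV_i²)
V_tot = √[(7.54×10⁻⁸)² + (4.73×10⁻⁸)²] = 8.90×10⁻⁸ V = 89.0 nV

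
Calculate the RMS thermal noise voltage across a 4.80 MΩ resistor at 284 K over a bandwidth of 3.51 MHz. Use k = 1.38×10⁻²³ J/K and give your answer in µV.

514 µV

V_n = √(4kTRB)
4kTRB = 4 × 1.38×10⁻²³ × 284 × 4.80×10⁶ × 3.51×10⁶ = 2.64×10⁻⁷ V²
V_n = √(2.64×10⁻⁷) = 5.14×10⁻⁴ V = 514 µV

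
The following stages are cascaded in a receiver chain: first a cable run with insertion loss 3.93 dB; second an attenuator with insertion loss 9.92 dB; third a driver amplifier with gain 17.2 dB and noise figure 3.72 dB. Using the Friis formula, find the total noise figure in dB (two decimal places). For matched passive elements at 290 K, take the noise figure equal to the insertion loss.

17.57 dB

Convert to linear (a loss of L dB is a gain of −L dB): F_i = 10^(NF_i/10), G_i = 10^(G_i,dB/10)
  Stage 1: F_1 = 10^(3.93/10) = 2.472, G_1 = 10^(−3.93/10) = 0.4046
  Stage 2: F_2 = 10^(9.92/10) = 9.817, G_2 = 10^(−9.92/10) = 0.1019
  Stage 3: F_3 = 10^(3.72/10) = 2.355, G_3 = 10^(17.2/10) = 52.48
Friis cascade:
  F = 2.472 + (9.817 − 1)/0.4046 + (2.355 − 1)/0.04121 = 57.15
NF = 10 log₁₀(57.15) = 17.57 dB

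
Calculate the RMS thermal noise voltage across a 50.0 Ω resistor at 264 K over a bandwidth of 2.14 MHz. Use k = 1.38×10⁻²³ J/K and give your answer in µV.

1.25 µV

V_n = √(4kTRB)
4kTRB = 4 × 1.38×10⁻²³ × 264 × 5.00×10¹ × 2.14×10⁶ = 1.56×10⁻¹² V²
V_n = √(1.56×10⁻¹²) = 1.25×10⁻⁶ V = 1.25 µV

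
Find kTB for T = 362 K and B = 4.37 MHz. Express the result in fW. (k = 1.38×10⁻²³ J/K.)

21.8 fW

P_n = kTB = 1.38×10⁻²³ × 362 × 4.37×10⁶ = 2.18×10⁻¹⁴ W = 21.8 fW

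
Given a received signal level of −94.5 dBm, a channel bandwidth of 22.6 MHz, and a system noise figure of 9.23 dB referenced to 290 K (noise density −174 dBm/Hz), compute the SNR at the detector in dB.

Noise floor: N = −174 + 10 log₁₀(B) + NF
10 log₁₀(2.26×10⁷) = 73.54 dB
N = −174 + 73.54 + 9.23 = −91.23 dBm
SNR = P_sig − N = −94.5 − (−91.23) = −3.27 dB → −3.3 dB

−3.3 dB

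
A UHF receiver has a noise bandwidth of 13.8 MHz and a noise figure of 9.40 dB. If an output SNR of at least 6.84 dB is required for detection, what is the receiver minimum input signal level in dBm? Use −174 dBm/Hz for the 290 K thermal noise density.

−86.4 dBm

Sensitivity = −174 + 10 log₁₀(B) + NF + SNR_min
= −174 + 71.4 + 9.40 + 6.84
= −86.36 dBm → −86.4 dBm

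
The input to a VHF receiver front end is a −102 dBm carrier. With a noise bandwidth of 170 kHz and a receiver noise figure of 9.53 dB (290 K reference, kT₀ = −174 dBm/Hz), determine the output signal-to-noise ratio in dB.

Noise floor: N = −174 + 10 log₁₀(B) + NF
10 log₁₀(1.70×10⁵) = 52.3 dB
N = −174 + 52.3 + 9.53 = −112.17 dBm
SNR = P_sig − N = −102 − (−112.17) = 10.17 dB → 10.2 dB

10.2 dB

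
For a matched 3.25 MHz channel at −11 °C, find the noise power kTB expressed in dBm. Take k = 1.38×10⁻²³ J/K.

−109.3 dBm

T = −11 °C + 273.15 = 262.15 K
P_n = kTB = 1.38×10⁻²³ × 262.15 × 3.25×10⁶ = 1.18×10⁻¹⁴ W
In dBm: 10 log₁₀(1.18×10⁻¹⁴ / 10⁻³) = −109.3 dBm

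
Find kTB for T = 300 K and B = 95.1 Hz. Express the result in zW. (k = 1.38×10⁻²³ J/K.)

P_n = kTB = 1.38×10⁻²³ × 300 × 9.51×10¹ = 3.94×10⁻¹⁹ W = 394 zW

394 zW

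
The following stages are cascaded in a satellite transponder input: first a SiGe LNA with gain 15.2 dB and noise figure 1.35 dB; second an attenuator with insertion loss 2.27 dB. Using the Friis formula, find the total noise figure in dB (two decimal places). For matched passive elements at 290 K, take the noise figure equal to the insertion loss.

1.42 dB

Convert to linear (a loss of L dB is a gain of −L dB): F_i = 10^(NF_i/10), G_i = 10^(G_i,dB/10)
  Stage 1: F_1 = 10^(1.35/10) = 1.365, G_1 = 10^(15.2/10) = 33.11
  Stage 2: F_2 = 10^(2.27/10) = 1.687, G_2 = 10^(−2.27/10) = 0.5929
Friis cascade:
  F = 1.365 + (1.687 − 1)/33.11 = 1.385
NF = 10 log₁₀(1.385) = 1.42 dB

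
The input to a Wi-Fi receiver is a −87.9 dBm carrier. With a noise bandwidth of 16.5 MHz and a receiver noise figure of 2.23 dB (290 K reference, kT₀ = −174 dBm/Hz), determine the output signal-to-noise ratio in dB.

11.7 dB

Noise floor: N = −174 + 10 log₁₀(B) + NF
10 log₁₀(1.65×10⁷) = 72.17 dB
N = −174 + 72.17 + 2.23 = −99.60 dBm
SNR = P_sig − N = −87.9 − (−99.60) = 11.70 dB → 11.7 dB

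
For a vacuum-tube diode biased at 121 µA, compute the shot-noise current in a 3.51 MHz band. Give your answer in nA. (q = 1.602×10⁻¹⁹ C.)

I_n = √(2qI·B)
2qI·B = 2 × 1.602×10⁻¹⁹ × 1.21×10⁻⁴ × 3.51×10⁶ = 1.36×10⁻¹⁶ A²
I_n = √(1.36×10⁻¹⁶) = 1.17×10⁻⁸ A = 11.7 nA

11.7 nA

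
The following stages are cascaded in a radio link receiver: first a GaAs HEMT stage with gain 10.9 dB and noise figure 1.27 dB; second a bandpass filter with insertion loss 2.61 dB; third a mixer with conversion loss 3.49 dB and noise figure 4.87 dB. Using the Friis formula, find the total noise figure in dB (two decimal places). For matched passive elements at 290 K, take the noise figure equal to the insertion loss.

2.34 dB

Convert to linear (a loss of L dB is a gain of −L dB): F_i = 10^(NF_i/10), G_i = 10^(G_i,dB/10)
  Stage 1: F_1 = 10^(1.27/10) = 1.340, G_1 = 10^(10.9/10) = 12.30
  Stage 2: F_2 = 10^(2.61/10) = 1.824, G_2 = 10^(−2.61/10) = 0.5483
  Stage 3: F_3 = 10^(4.87/10) = 3.069, G_3 = 10^(−3.49/10) = 0.4477
Friis cascade:
  F = 1.340 + (1.824 − 1)/12.30 + (3.069 − 1)/6.745 = 1.713
NF = 10 log₁₀(1.713) = 2.34 dB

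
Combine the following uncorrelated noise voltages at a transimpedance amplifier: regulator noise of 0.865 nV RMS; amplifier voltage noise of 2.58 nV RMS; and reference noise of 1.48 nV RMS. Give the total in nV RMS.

Uncorrelated sources add in power (mean-square): V_tot = √(ΣV_i²)
V_tot = √[(8.65×10⁻¹⁰)² + (2.58×10⁻⁹)² + (1.48×10⁻⁹)²] = 3.10×10⁻⁹ V = 3.10 nV

3.10 nV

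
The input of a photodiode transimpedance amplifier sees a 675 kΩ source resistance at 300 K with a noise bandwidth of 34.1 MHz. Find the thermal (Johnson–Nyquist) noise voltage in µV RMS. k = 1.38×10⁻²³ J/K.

V_n = √(4kTRB)
4kTRB = 4 × 1.38×10⁻²³ × 300 × 6.75×10⁵ × 3.41×10⁷ = 3.81×10⁻⁷ V²
V_n = √(3.81×10⁻⁷) = 6.17×10⁻⁴ V = 617 µV

617 µV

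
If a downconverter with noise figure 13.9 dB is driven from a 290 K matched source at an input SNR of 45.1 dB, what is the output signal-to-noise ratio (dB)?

By definition F = SNR_in/SNR_out, so in dB: SNR_out = SNR_in − NF
SNR_out = 45.1 − 13.9 = 31.2 dB

31.2 dB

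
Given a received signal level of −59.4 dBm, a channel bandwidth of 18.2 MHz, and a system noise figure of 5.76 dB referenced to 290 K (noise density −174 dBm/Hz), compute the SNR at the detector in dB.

Noise floor: N = −174 + 10 log₁₀(B) + NF
10 log₁₀(1.82×10⁷) = 72.6 dB
N = −174 + 72.6 + 5.76 = −95.64 dBm
SNR = P_sig − N = −59.4 − (−95.64) = 36.24 dB → 36.2 dB

36.2 dB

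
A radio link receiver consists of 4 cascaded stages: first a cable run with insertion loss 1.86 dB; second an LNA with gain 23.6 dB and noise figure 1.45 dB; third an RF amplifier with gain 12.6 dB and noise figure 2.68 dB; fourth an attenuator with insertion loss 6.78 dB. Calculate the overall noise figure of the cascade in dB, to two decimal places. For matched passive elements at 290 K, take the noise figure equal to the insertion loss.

3.32 dB

Convert to linear (a loss of L dB is a gain of −L dB): F_i = 10^(NF_i/10), G_i = 10^(G_i,dB/10)
  Stage 1: F_1 = 10^(1.86/10) = 1.535, G_1 = 10^(−1.86/10) = 0.6516
  Stage 2: F_2 = 10^(1.45/10) = 1.396, G_2 = 10^(23.6/10) = 229.1
  Stage 3: F_3 = 10^(2.68/10) = 1.854, G_3 = 10^(12.6/10) = 18.20
  Stage 4: F_4 = 10^(6.78/10) = 4.764, G_4 = 10^(−6.78/10) = 0.2099
Friis cascade:
  F = 1.535 + (1.396 − 1)/0.6516 + (1.854 − 1)/149.3 + (4.764 − 1)/2716 = 2.150
NF = 10 log₁₀(2.150) = 3.32 dB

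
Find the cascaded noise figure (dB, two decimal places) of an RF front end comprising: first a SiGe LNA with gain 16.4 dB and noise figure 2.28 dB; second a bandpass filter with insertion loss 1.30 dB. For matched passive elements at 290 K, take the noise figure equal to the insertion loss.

Convert to linear (a loss of L dB is a gain of −L dB): F_i = 10^(NF_i/10), G_i = 10^(G_i,dB/10)
  Stage 1: F_1 = 10^(2.28/10) = 1.690, G_1 = 10^(16.4/10) = 43.65
  Stage 2: F_2 = 10^(1.30/10) = 1.349, G_2 = 10^(−1.30/10) = 0.7413
Friis cascade:
  F = 1.690 + (1.349 − 1)/43.65 = 1.698
NF = 10 log₁₀(1.698) = 2.30 dB

2.30 dB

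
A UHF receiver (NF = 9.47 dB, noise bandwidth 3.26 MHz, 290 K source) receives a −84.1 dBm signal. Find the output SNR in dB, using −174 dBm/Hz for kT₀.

Noise floor: N = −174 + 10 log₁₀(B) + NF
10 log₁₀(3.26×10⁶) = 65.13 dB
N = −174 + 65.13 + 9.47 = −99.40 dBm
SNR = P_sig − N = −84.1 − (−99.40) = 15.30 dB → 15.3 dB

15.3 dB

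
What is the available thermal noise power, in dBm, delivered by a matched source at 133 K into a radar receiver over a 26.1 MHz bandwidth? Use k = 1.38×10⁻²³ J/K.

P_n = kTB = 1.38×10⁻²³ × 133 × 2.61×10⁷ = 4.79×10⁻¹⁴ W
In dBm: 10 log₁₀(4.79×10⁻¹⁴ / 10⁻³) = −103.2 dBm

−103.2 dBm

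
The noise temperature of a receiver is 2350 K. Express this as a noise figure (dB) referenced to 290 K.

9.59 dB

F = 1 + T_e/T₀ = 1 + 2350/290 = 9.10345
NF = 10 log₁₀(9.10345) = 9.59 dB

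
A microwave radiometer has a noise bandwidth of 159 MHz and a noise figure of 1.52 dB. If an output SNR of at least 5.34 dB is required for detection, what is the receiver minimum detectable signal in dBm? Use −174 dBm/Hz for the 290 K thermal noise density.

−85.1 dBm

Sensitivity = −174 + 10 log₁₀(B) + NF + SNR_min
= −174 + 82.01 + 1.52 + 5.34
= −85.13 dBm → −85.1 dBm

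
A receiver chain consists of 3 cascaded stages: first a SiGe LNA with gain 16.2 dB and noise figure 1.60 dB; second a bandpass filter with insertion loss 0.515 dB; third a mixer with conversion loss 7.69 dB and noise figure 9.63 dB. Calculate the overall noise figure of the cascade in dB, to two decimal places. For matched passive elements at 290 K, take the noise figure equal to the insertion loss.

2.23 dB

Convert to linear (a loss of L dB is a gain of −L dB): F_i = 10^(NF_i/10), G_i = 10^(G_i,dB/10)
  Stage 1: F_1 = 10^(1.60/10) = 1.445, G_1 = 10^(16.2/10) = 41.69
  Stage 2: F_2 = 10^(0.515/10) = 1.126, G_2 = 10^(−0.515/10) = 0.8882
  Stage 3: F_3 = 10^(9.63/10) = 9.183, G_3 = 10^(−7.69/10) = 0.1702
Friis cascade:
  F = 1.445 + (1.126 − 1)/41.69 + (9.183 − 1)/37.03 = 1.669
NF = 10 log₁₀(1.669) = 2.23 dB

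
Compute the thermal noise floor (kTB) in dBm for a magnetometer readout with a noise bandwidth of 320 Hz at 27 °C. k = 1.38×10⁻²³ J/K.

−148.8 dBm

T = 27 °C + 273.15 = 300.15 K
P_n = kTB = 1.38×10⁻²³ × 300.15 × 3.20×10² = 1.33×10⁻¹⁸ W
In dBm: 10 log₁₀(1.33×10⁻¹⁸ / 10⁻³) = −148.8 dBm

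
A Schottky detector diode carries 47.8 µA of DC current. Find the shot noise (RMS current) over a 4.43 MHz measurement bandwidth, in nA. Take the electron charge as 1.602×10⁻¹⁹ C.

I_n = √(2qI·B)
2qI·B = 2 × 1.602×10⁻¹⁹ × 4.78×10⁻⁵ × 4.43×10⁶ = 6.78×10⁻¹⁷ A²
I_n = √(6.78×10⁻¹⁷) = 8.24×10⁻⁹ A = 8.24 nA

8.24 nA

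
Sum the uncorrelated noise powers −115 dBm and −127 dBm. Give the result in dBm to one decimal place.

Convert to linear, add, convert back:
P₁ = 3.16×10⁻¹⁵ W, P₂ = 2.00×10⁻¹⁶ W
P_tot = 3.36×10⁻¹⁵ W → 10 log₁₀(P_tot / 10⁻³) = −114.7 dBm

−114.7 dBm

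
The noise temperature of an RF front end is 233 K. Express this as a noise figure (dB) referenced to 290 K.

F = 1 + T_e/T₀ = 1 + 233/290 = 1.80345
NF = 10 log₁₀(1.80345) = 2.56 dB

2.56 dB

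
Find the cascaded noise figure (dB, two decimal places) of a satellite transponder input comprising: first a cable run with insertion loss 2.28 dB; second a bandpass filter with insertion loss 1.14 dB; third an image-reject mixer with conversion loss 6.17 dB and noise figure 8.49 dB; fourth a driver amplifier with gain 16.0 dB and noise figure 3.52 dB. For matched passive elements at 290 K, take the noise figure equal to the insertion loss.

14.30 dB

Convert to linear (a loss of L dB is a gain of −L dB): F_i = 10^(NF_i/10), G_i = 10^(G_i,dB/10)
  Stage 1: F_1 = 10^(2.28/10) = 1.690, G_1 = 10^(−2.28/10) = 0.5916
  Stage 2: F_2 = 10^(1.14/10) = 1.300, G_2 = 10^(−1.14/10) = 0.7691
  Stage 3: F_3 = 10^(8.49/10) = 7.063, G_3 = 10^(−6.17/10) = 0.2415
  Stage 4: F_4 = 10^(3.52/10) = 2.249, G_4 = 10^(16.0/10) = 39.81
Friis cascade:
  F = 1.690 + (1.300 − 1)/0.5916 + (7.063 − 1)/0.4550 + (2.249 − 1)/0.1099 = 26.89
NF = 10 log₁₀(26.89) = 14.30 dB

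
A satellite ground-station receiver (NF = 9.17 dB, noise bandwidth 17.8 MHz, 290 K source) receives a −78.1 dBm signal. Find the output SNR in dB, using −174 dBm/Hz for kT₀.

Noise floor: N = −174 + 10 log₁₀(B) + NF
10 log₁₀(1.78×10⁷) = 72.5 dB
N = −174 + 72.5 + 9.17 = −92.33 dBm
SNR = P_sig − N = −78.1 − (−92.33) = 14.23 dB → 14.2 dB

14.2 dB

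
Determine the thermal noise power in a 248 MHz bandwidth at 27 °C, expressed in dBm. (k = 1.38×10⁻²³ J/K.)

−89.9 dBm

T = 27 °C + 273.15 = 300.15 K
P_n = kTB = 1.38×10⁻²³ × 300.15 × 2.48×10⁸ = 1.03×10⁻¹² W
In dBm: 10 log₁₀(1.03×10⁻¹² / 10⁻³) = −89.9 dBm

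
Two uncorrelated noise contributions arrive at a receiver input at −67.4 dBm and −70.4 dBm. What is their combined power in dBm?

−65.6 dBm

Convert to linear, add, convert back:
P₁ = 1.82×10⁻¹⁰ W, P₂ = 9.12×10⁻¹¹ W
P_tot = 2.73×10⁻¹⁰ W → 10 log₁₀(P_tot / 10⁻³) = −65.6 dBm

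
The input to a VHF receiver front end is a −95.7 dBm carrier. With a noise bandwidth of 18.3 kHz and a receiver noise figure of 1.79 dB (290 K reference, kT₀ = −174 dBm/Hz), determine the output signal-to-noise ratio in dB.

Noise floor: N = −174 + 10 log₁₀(B) + NF
10 log₁₀(1.83×10⁴) = 42.62 dB
N = −174 + 42.62 + 1.79 = −129.59 dBm
SNR = P_sig − N = −95.7 − (−129.59) = 33.89 dB → 33.9 dB

33.9 dB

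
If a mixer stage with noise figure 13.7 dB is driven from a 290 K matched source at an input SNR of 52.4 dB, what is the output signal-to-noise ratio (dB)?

By definition F = SNR_in/SNR_out, so in dB: SNR_out = SNR_in − NF
SNR_out = 52.4 − 13.7 = 38.7 dB

38.7 dB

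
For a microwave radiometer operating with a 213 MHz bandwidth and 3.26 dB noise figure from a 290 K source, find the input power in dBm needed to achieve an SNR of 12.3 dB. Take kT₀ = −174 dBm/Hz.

Sensitivity = −174 + 10 log₁₀(B) + NF + SNR_min
= −174 + 83.28 + 3.26 + 12.3
= −75.16 dBm → −75.2 dBm

−75.2 dBm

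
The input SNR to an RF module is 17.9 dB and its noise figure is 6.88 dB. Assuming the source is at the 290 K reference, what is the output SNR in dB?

11.02 dB

By definition F = SNR_in/SNR_out, so in dB: SNR_out = SNR_in − NF
SNR_out = 17.9 − 6.88 = 11.02 dB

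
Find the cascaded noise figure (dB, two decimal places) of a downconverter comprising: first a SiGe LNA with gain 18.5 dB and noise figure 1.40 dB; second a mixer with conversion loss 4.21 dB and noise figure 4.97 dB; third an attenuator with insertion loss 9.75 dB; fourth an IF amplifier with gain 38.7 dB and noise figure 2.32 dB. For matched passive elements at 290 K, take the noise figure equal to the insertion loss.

2.95 dB

Convert to linear (a loss of L dB is a gain of −L dB): F_i = 10^(NF_i/10), G_i = 10^(G_i,dB/10)
  Stage 1: F_1 = 10^(1.40/10) = 1.380, G_1 = 10^(18.5/10) = 70.79
  Stage 2: F_2 = 10^(4.97/10) = 3.141, G_2 = 10^(−4.21/10) = 0.3793
  Stage 3: F_3 = 10^(9.75/10) = 9.441, G_3 = 10^(−9.75/10) = 0.1059
  Stage 4: F_4 = 10^(2.32/10) = 1.706, G_4 = 10^(38.7/10) = 7413
Friis cascade:
  F = 1.380 + (3.141 − 1)/70.79 + (9.441 − 1)/26.85 + (1.706 − 1)/2.844 = 1.973
NF = 10 log₁₀(1.973) = 2.95 dB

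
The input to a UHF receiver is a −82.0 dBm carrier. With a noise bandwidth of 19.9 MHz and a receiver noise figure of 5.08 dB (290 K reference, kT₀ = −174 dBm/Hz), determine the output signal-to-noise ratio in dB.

13.9 dB

Noise floor: N = −174 + 10 log₁₀(B) + NF
10 log₁₀(1.99×10⁷) = 72.99 dB
N = −174 + 72.99 + 5.08 = −95.93 dBm
SNR = P_sig − N = −82.0 − (−95.93) = 13.93 dB → 13.9 dB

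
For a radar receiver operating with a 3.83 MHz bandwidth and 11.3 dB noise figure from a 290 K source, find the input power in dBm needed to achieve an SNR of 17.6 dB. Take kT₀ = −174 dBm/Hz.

Sensitivity = −174 + 10 log₁₀(B) + NF + SNR_min
= −174 + 65.83 + 11.3 + 17.6
= −79.27 dBm → −79.3 dBm

−79.3 dBm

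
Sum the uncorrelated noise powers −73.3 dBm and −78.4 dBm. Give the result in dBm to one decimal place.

Convert to linear, add, convert back:
P₁ = 4.68×10⁻¹¹ W, P₂ = 1.45×10⁻¹¹ W
P_tot = 6.12×10⁻¹¹ W → 10 log₁₀(P_tot / 10⁻³) = −72.1 dBm

−72.1 dBm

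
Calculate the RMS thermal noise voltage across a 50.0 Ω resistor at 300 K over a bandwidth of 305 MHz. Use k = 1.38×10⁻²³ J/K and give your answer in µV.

V_n = √(4kTRB)
4kTRB = 4 × 1.38×10⁻²³ × 300 × 5.00×10¹ × 3.05×10⁸ = 2.53×10⁻¹⁰ V²
V_n = √(2.53×10⁻¹⁰) = 1.59×10⁻⁵ V = 15.9 µV

15.9 µV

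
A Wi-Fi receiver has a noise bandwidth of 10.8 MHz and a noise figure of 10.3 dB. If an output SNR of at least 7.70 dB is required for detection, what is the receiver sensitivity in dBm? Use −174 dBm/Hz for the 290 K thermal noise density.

Sensitivity = −174 + 10 log₁₀(B) + NF + SNR_min
= −174 + 70.33 + 10.3 + 7.70
= −85.67 dBm → −85.7 dBm

−85.7 dBm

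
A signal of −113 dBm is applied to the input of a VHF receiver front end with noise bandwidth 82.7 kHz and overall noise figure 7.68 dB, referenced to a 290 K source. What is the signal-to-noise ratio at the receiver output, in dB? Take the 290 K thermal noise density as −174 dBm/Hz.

4.1 dB

Noise floor: N = −174 + 10 log₁₀(B) + NF
10 log₁₀(8.27×10⁴) = 49.18 dB
N = −174 + 49.18 + 7.68 = −117.14 dBm
SNR = P_sig − N = −113 − (−117.14) = 4.14 dB → 4.1 dB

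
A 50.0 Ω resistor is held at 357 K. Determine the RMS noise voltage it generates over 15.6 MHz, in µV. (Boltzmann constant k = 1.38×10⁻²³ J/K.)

V_n = √(4kTRB)
4kTRB = 4 × 1.38×10⁻²³ × 357 × 5.00×10¹ × 1.56×10⁷ = 1.54×10⁻¹¹ V²
V_n = √(1.54×10⁻¹¹) = 3.92×10⁻⁶ V = 3.92 µV

3.92 µV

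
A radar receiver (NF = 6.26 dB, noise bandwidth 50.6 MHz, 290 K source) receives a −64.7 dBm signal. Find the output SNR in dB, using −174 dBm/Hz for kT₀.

26.0 dB

Noise floor: N = −174 + 10 log₁₀(B) + NF
10 log₁₀(5.06×10⁷) = 77.04 dB
N = −174 + 77.04 + 6.26 = −90.70 dBm
SNR = P_sig − N = −64.7 − (−90.70) = 26.00 dB → 26.0 dB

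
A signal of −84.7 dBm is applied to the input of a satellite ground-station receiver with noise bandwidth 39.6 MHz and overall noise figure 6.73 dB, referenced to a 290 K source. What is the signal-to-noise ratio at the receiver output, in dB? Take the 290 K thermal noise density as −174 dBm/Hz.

6.6 dB

Noise floor: N = −174 + 10 log₁₀(B) + NF
10 log₁₀(3.96×10⁷) = 75.98 dB
N = −174 + 75.98 + 6.73 = −91.29 dBm
SNR = P_sig − N = −84.7 − (−91.29) = 6.59 dB → 6.6 dB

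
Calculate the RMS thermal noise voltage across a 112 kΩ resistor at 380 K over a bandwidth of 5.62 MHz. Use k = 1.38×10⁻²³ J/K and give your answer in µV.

115 µV

V_n = √(4kTRB)
4kTRB = 4 × 1.38×10⁻²³ × 380 × 1.12×10⁵ × 5.62×10⁶ = 1.32×10⁻⁸ V²
V_n = √(1.32×10⁻⁸) = 1.15×10⁻⁴ V = 115 µV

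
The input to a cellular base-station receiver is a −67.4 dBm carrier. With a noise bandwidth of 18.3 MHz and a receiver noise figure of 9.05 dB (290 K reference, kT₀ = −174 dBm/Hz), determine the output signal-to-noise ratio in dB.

Noise floor: N = −174 + 10 log₁₀(B) + NF
10 log₁₀(1.83×10⁷) = 72.62 dB
N = −174 + 72.62 + 9.05 = −92.33 dBm
SNR = P_sig − N = −67.4 − (−92.33) = 24.93 dB → 24.9 dB

24.9 dB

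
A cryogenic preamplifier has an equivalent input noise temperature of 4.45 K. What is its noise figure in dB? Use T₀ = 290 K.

0.066 dB

F = 1 + T_e/T₀ = 1 + 4.45/290 = 1.01534
NF = 10 log₁₀(1.01534) = 0.066 dB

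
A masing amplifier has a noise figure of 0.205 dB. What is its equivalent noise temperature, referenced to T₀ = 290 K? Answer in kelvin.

14.0 K

F = 10^(0.205/10) = 1.04833
T_e = (F − 1)·T₀ = (1.04833 − 1) × 290 = 14.0 K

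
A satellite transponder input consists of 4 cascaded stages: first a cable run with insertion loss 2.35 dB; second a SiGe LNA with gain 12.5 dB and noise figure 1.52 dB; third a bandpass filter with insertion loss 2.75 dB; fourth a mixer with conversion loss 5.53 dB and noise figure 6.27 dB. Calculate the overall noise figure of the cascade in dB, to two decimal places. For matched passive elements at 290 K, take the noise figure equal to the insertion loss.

4.93 dB

Convert to linear (a loss of L dB is a gain of −L dB): F_i = 10^(NF_i/10), G_i = 10^(G_i,dB/10)
  Stage 1: F_1 = 10^(2.35/10) = 1.718, G_1 = 10^(−2.35/10) = 0.5821
  Stage 2: F_2 = 10^(1.52/10) = 1.419, G_2 = 10^(12.5/10) = 17.78
  Stage 3: F_3 = 10^(2.75/10) = 1.884, G_3 = 10^(−2.75/10) = 0.5309
  Stage 4: F_4 = 10^(6.27/10) = 4.236, G_4 = 10^(−5.53/10) = 0.2799
Friis cascade:
  F = 1.718 + (1.419 − 1)/0.5821 + (1.884 − 1)/10.35 + (4.236 − 1)/5.495 = 3.112
NF = 10 log₁₀(3.112) = 4.93 dB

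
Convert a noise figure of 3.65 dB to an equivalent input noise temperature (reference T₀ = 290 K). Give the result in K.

382 K

F = 10^(3.65/10) = 2.31739
T_e = (F − 1)·T₀ = (2.31739 − 1) × 290 = 382 K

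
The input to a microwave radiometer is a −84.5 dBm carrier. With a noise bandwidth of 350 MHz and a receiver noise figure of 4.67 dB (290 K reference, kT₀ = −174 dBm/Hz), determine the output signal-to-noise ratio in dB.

−0.6 dB

Noise floor: N = −174 + 10 log₁₀(B) + NF
10 log₁₀(3.50×10⁸) = 85.44 dB
N = −174 + 85.44 + 4.67 = −83.89 dBm
SNR = P_sig − N = −84.5 − (−83.89) = −0.61 dB → −0.6 dB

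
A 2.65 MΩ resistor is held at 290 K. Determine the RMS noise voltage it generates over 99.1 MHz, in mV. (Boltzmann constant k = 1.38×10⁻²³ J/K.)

V_n = √(4kTRB)
4kTRB = 4 × 1.38×10⁻²³ × 290 × 2.65×10⁶ × 9.91×10⁷ = 4.20×10⁻⁶ V²
V_n = √(4.20×10⁻⁶) = 2.05×10⁻³ V = 2.05 mV

2.05 mV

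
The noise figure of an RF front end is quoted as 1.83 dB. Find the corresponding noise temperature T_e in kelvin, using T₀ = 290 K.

152 K

F = 10^(1.83/10) = 1.52405
T_e = (F − 1)·T₀ = (1.52405 − 1) × 290 = 152 K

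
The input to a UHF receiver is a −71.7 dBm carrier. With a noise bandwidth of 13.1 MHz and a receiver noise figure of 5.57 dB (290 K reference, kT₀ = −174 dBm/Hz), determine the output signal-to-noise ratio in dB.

25.6 dB

Noise floor: N = −174 + 10 log₁₀(B) + NF
10 log₁₀(1.31×10⁷) = 71.17 dB
N = −174 + 71.17 + 5.57 = −97.26 dBm
SNR = P_sig − N = −71.7 − (−97.26) = 25.56 dB → 25.6 dB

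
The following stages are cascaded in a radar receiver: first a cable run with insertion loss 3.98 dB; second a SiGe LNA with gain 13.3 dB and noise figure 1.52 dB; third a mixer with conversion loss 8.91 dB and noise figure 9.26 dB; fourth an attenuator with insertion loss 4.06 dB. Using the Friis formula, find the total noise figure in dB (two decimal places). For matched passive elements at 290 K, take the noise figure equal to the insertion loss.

7.65 dB

Convert to linear (a loss of L dB is a gain of −L dB): F_i = 10^(NF_i/10), G_i = 10^(G_i,dB/10)
  Stage 1: F_1 = 10^(3.98/10) = 2.500, G_1 = 10^(−3.98/10) = 0.3999
  Stage 2: F_2 = 10^(1.52/10) = 1.419, G_2 = 10^(13.3/10) = 21.38
  Stage 3: F_3 = 10^(9.26/10) = 8.433, G_3 = 10^(−8.91/10) = 0.1285
  Stage 4: F_4 = 10^(4.06/10) = 2.547, G_4 = 10^(−4.06/10) = 0.3926
Friis cascade:
  F = 2.500 + (1.419 − 1)/0.3999 + (8.433 − 1)/8.551 + (2.547 − 1)/1.099 = 5.825
NF = 10 log₁₀(5.825) = 7.65 dB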